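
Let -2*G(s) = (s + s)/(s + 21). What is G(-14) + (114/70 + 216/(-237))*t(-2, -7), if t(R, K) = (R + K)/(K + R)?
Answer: 7513/2765 ≈ 2.7172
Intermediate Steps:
t(R, K) = 1 (t(R, K) = (K + R)/(K + R) = 1)
G(s) = -s/(21 + s) (G(s) = -(s + s)/(2*(s + 21)) = -2*s/(2*(21 + s)) = -s/(21 + s))
G(-14) + (114/70 + 216/(-237))*t(-2, -7) = -1*(-14)/(21 - 14) + (114/70 + 216/(-237))*1 = -1*(-14)/7 + (114*(1/70) + 216*(-1/237))*1 = -1*(-14)*1/7 + (57/35 - 72/79)*1 = 2 + (1983/2765)*1 = 2 + 1983/2765 = 7513/2765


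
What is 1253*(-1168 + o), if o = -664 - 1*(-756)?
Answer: -1348228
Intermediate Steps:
o = 92 (o = -664 + 756 = 92)
1253*(-1168 + o) = 1253*(-1168 + 92) = 1253*(-1076) = -1348228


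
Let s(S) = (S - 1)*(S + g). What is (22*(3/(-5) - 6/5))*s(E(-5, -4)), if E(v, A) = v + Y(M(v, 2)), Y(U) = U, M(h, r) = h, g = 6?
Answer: -8712/5 ≈ -1742.4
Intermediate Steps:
E(v, A) = 2*v (E(v, A) = v + v = 2*v)
s(S) = (-1 + S)*(6 + S) (s(S) = (S - 1)*(S + 6) = (-1 + S)*(6 + S))
(22*(3/(-5) - 6/5))*s(E(-5, -4)) = (22*(3/(-5) - 6/5))*(-6 + (2*(-5))² + 5*(2*(-5))) = (22*(3*(-⅕) - 6*⅕))*(-6 + (-10)² + 5*(-10)) = (22*(-⅗ - 6/5))*(-6 + 100 - 50) = (22*(-9/5))*44 = -198/5*44 = -8712/5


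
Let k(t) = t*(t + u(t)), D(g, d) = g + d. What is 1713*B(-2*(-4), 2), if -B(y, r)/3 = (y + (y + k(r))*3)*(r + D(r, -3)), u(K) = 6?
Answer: -411120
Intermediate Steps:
D(g, d) = d + g
k(t) = t*(6 + t) (k(t) = t*(t + 6) = t*(6 + t))
B(y, r) = -3*(-3 + 2*r)*(4*y + 3*r*(6 + r)) (B(y, r) = -3*(y + (y + r*(6 + r))*3)*(r + (-3 + r)) = -3*(y + (3*y + 3*r*(6 + r)))*(-3 + 2*r) = -3*(4*y + 3*r*(6 + r))*(-3 + 2*r) = -3*(-3 + 2*r)*(4*y + 3*r*(6 + r)))
1713*B(-2*(-4), 2) = 1713*(-81*2² - 18*2³ + 36*(-2*(-4)) + 162*2 - 24*2*(-2*(-4))) = 1713*(-81*4 - 18*8 + 36*8 + 324 - 24*2*8) = 1713*(-324 - 144 + 288 + 324 - 384) = 1713*(-240) = -411120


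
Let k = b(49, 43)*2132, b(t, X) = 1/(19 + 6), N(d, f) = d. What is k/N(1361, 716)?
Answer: 2132/34025 ≈ 0.062660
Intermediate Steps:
b(t, X) = 1/25
k = 2132/25 (k = (1/25)*2132 = 2132/25 ≈ 85.280)
k/N(1361, 716) = (2132/25)/1361 = (2132/25)*(1/1361) = 2132/34025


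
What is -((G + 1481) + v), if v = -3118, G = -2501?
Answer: 4138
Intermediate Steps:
-((G + 1481) + v) = -((-2501 + 1481) - 3118) = -(-1020 - 3118) = -1*(-4138) = 4138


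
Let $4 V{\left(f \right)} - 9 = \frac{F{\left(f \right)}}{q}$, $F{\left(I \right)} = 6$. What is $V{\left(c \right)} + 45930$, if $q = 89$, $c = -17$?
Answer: $\frac{16351887}{356} \approx 45932.0$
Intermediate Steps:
$V{\left(f \right)} = \frac{807}{356}$ ($V{\left(f \right)} = \frac{9}{4} + \frac{6 \cdot \frac{1}{89}}{4} = \frac{9}{4} + \frac{1}{4} \cdot \frac{6}{89} = \frac{9}{4} + \frac{3}{178} = \frac{807}{356}$)
$V{\left(c \right)} + 45930 = \frac{807}{356} + 45930 = \frac{16351887}{356}$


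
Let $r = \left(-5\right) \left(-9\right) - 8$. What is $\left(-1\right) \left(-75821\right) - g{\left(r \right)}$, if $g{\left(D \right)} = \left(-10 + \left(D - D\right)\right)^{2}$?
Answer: $75721$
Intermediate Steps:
$r = 37$ ($r = 45 - 8 = 37$)
$g{\left(D \right)} = 100$ ($g{\left(D \right)} = \left(-10 + 0\right)^{2} = \left(-10\right)^{2} = 100$)
$\left(-1\right) \left(-75821\right) - g{\left(r \right)} = \left(-1\right) \left(-75821\right) - 100 = 75821 - 100 = 75721$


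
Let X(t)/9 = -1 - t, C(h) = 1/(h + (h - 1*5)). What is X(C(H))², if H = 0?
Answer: 1296/25 ≈ 51.840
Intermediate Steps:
C(h) = 1/(-5 + 2*h) (C(h) = 1/(h + (h - 5)) = 1/(h + (-5 + h)) = 1/(-5 + 2*h))
X(t) = -9 - 9*t (X(t) = 9*(-1 - t) = -9 - 9*t)
X(C(H))² = (-9 - 9/(-5 + 2*0))² = (-9 - 9/(-5 + 0))² = (-9 - 9/(-5))² = (-9 - 9*(-⅕))² = (-9 + 9/5)² = (-36/5)² = 1296/25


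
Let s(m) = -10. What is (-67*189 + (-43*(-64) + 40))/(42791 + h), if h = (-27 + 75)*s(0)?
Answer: -9871/42311 ≈ -0.23330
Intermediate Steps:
h = -480 (h = (-27 + 75)*(-10) = 48*(-10) = -480)
(-67*189 + (-43*(-64) + 40))/(42791 + h) = (-67*189 + (-43*(-64) + 40))/(42791 - 480) = (-12663 + (2752 + 40))/42311 = (-12663 + 2792)*(1/42311) = -9871*1/42311 = -9871/42311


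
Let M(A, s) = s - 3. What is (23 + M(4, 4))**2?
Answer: 576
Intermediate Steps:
M(A, s) = -3 + s
(23 + M(4, 4))**2 = (23 + (-3 + 4))**2 = (23 + 1)**2 = 24**2 = 576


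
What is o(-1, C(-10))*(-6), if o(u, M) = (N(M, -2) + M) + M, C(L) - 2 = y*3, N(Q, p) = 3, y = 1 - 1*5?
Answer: 102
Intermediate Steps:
y = -4 (y = 1 - 5 = -4)
C(L) = -10 (C(L) = 2 - 4*3 = 2 - 12 = -10)
o(u, M) = 3 + 2*M (o(u, M) = (3 + M) + M = 3 + 2*M)
o(-1, C(-10))*(-6) = (3 + 2*(-10))*(-6) = (3 - 20)*(-6) = -17*(-6) = 102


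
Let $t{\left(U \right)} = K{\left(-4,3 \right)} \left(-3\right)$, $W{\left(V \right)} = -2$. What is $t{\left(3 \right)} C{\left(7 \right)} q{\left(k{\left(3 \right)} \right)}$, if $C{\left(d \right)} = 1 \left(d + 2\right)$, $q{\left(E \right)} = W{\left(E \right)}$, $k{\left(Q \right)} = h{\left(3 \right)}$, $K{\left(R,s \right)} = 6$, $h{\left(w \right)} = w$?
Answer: $324$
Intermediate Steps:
$k{\left(Q \right)} = 3$
$t{\left(U \right)} = -18$ ($t{\left(U \right)} = 6 \left(-3\right) = -18$)
$q{\left(E \right)} = -2$
$C{\left(d \right)} = 2 + d$ ($C{\left(d \right)} = 1 \left(2 + d\right) = 2 + d$)
$t{\left(3 \right)} C{\left(7 \right)} q{\left(k{\left(3 \right)} \right)} = - 18 \left(2 + 7\right) \left(-2\right) = \left(-18\right) 9 \left(-2\right) = \left(-162\right) \left(-2\right) = 324$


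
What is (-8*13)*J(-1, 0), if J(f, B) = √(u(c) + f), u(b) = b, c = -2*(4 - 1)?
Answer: -104*I*√7 ≈ -275.16*I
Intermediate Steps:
c = -6 (c = -2*3 = -6)
J(f, B) = √(-6 + f)
(-8*13)*J(-1, 0) = (-8*13)*√(-6 - 1) = -104*I*√7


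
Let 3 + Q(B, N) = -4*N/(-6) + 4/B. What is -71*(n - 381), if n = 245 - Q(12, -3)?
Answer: 27974/3 ≈ 9324.7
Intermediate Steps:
Q(B, N) = -3 + 4/B + 2*N/3 (Q(B, N) = -3 + (-4*N/(-6) + 4/B) = -3 + (-4*N*(-⅙) + 4/B) = -3 + (2*N/3 + 4/B) = -3 + (4/B + 2*N/3) = -3 + 4/B + 2*N/3)
n = 749/3 (n = 245 - (-3 + 4/12 + (⅔)*(-3)) = 245 - (-3 + 4*(1/12) - 2) = 245 - (-3 + ⅓ - 2) = 245 - 1*(-14/3) = 245 + 14/3 = 749/3 ≈ 249.67)
-71*(n - 381) = -71*(749/3 - 381) = -71*(-394/3) = 27974/3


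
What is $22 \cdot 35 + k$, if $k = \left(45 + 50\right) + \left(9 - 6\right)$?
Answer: $868$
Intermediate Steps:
$k = 98$ ($k = 95 + 3 = 98$)
$22 \cdot 35 + k = 22 \cdot 35 + 98 = 770 + 98 = 868$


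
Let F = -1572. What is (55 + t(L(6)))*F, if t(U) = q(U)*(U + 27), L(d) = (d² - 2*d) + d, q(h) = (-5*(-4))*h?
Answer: -53848860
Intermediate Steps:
q(h) = 20*h
L(d) = d² - d
t(U) = 20*U*(27 + U) (t(U) = (20*U)*(U + 27) = (20*U)*(27 + U) = 20*U*(27 + U))
(55 + t(L(6)))*F = (55 + 20*(6*(-1 + 6))*(27 + 6*(-1 + 6)))*(-1572) = (55 + 20*(6*5)*(27 + 6*5))*(-1572) = (55 + 20*30*(27 + 30))*(-1572) = (55 + 20*30*57)*(-1572) = (55 + 34200)*(-1572) = 34255*(-1572) = -53848860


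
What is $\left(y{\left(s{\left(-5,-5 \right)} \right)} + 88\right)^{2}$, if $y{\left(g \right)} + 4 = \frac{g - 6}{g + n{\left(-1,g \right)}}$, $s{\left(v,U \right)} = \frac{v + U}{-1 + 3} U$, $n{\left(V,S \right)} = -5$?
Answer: $\frac{2886601}{400} \approx 7216.5$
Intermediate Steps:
$s{\left(v,U \right)} = U \left(\frac{U}{2} + \frac{v}{2}\right)$ ($s{\left(v,U \right)} = \frac{U + v}{2} U = \left(U + v\right) \frac{1}{2} U = \left(\frac{U}{2} + \frac{v}{2}\right) U = U \left(\frac{U}{2} + \frac{v}{2}\right)$)
$y{\left(g \right)} = -4 + \frac{-6 + g}{-5 + g}$ ($y{\left(g \right)} = -4 + \frac{g - 6}{g - 5} = -4 + \frac{-6 + g}{-5 + g}$)
$\left(y{\left(s{\left(-5,-5 \right)} \right)} + 88\right)^{2} = \left(\frac{14 - 3 \cdot \frac{1}{2} \left(-5\right) \left(-5 - 5\right)}{-5 + \frac{1}{2} \left(-5\right) \left(-5 - 5\right)} + 88\right)^{2} = \left(\frac{14 - 3 \cdot \frac{1}{2} \left(-5\right) \left(-10\right)}{-5 + \frac{1}{2} \left(-5\right) \left(-10\right)} + 88\right)^{2} = \left(\frac{14 - 75}{-5 + 25} + 88\right)^{2} = \left(\frac{14 - 75}{20} + 88\right)^{2} = \left(\frac{1}{20} \left(-61\right) + 88\right)^{2} = \left(- \frac{61}{20} + 88\right)^{2} = \left(\frac{1699}{20}\right)^{2} = \frac{2886601}{400}$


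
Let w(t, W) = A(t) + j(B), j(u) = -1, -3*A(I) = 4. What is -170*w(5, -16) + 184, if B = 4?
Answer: 1742/3 ≈ 580.67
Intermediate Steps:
A(I) = -4/3 (A(I) = -⅓*4 = -4/3)
w(t, W) = -7/3 (w(t, W) = -4/3 - 1 = -7/3)
-170*w(5, -16) + 184 = -170*(-7/3) + 184 = 1190/3 + 184 = 1742/3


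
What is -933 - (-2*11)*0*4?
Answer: -933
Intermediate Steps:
-933 - (-2*11)*0*4 = -933 - (-22)*0 = -933 - 1*0 = -933 + 0 = -933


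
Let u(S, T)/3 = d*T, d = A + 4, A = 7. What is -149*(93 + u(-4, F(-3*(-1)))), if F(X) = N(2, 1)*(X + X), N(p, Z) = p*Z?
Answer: -72861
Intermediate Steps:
N(p, Z) = Z*p
F(X) = 4*X (F(X) = (1*2)*(X + X) = 2*(2*X) = 4*X)
d = 11 (d = 7 + 4 = 11)
u(S, T) = 33*T (u(S, T) = 3*(11*T) = 33*T)
-149*(93 + u(-4, F(-3*(-1)))) = -149*(93 + 33*(4*(-3*(-1)))) = -149*(93 + 33*(4*3)) = -149*(93 + 33*12) = -149*(93 + 396) = -149*489 = -72861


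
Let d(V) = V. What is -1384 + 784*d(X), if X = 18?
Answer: 12728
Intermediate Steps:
-1384 + 784*d(X) = -1384 + 784*18 = -1384 + 14112 = 12728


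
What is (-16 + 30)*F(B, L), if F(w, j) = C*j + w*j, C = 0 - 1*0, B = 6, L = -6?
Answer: -504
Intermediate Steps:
C = 0 (C = 0 + 0 = 0)
F(w, j) = j*w (F(w, j) = 0*j + w*j = 0 + j*w = j*w)
(-16 + 30)*F(B, L) = (-16 + 30)*(-6*6) = 14*(-36) = -504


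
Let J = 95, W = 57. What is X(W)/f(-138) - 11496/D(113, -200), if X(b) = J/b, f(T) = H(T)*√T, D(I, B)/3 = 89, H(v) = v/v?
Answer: -3832/89 - 5*I*√138/414 ≈ -43.056 - 0.14188*I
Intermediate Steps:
H(v) = 1
D(I, B) = 267 (D(I, B) = 3*89 = 267)
f(T) = √T (f(T) = 1*√T = √T)
X(b) = 95/b
X(W)/f(-138) - 11496/D(113, -200) = (95/57)/(√(-138)) - 11496/267 = (95*(1/57))/((I*√138)) - 11496*1/267 = 5*(-I*√138/138)/3 - 3832/89 = -5*I*√138/414 - 3832/89 = -3832/89 - 5*I*√138/414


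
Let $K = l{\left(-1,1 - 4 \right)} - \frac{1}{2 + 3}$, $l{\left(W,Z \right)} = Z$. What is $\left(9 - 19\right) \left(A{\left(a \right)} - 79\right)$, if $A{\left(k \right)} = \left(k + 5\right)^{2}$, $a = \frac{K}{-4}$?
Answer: $\frac{2268}{5} \approx 453.6$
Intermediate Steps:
$K = - \frac{16}{5}$ ($K = \left(1 - 4\right) - \frac{1}{2 + 3} = \left(1 - 4\right) - \frac{1}{5} = -3 - \frac{1}{5} = - \frac{16}{5} \approx -3.2$)
$a = \frac{4}{5}$ ($a = - \frac{16}{5 \left(-4\right)} = \left(- \frac{16}{5}\right) \left(- \frac{1}{4}\right) = \frac{4}{5} \approx 0.8$)
$A{\left(k \right)} = \left(5 + k\right)^{2}$
$\left(9 - 19\right) \left(A{\left(a \right)} - 79\right) = \left(9 - 19\right) \left(\left(5 + \frac{4}{5}\right)^{2} - 79\right) = \left(9 - 19\right) \left(\left(\frac{29}{5}\right)^{2} - 79\right) = - 10 \left(\frac{841}{25} - 79\right) = \left(-10\right) \left(- \frac{1134}{25}\right) = \frac{2268}{5}$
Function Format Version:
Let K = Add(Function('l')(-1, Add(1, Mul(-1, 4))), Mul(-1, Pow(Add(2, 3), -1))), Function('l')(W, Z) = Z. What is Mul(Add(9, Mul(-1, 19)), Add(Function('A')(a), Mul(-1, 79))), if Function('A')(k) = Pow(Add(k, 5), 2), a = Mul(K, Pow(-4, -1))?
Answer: Rational(2268, 5) ≈ 453.60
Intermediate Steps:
K = Rational(-16, 5) (K = Add(Add(1, Mul(-1, 4)), Mul(-1, Pow(Add(2, 3), -1))) = Add(Add(1, -4), Mul(-1, Pow(5, -1))) = Add(-3, Mul(-1, Rational(1, 5))) = Add(-3, Rational(-1, 5)) = Rational(-16, 5) ≈ -3.2000)
a = Rational(4, 5) (a = Mul(Rational(-16, 5), Pow(-4, -1)) = Mul(Rational(-16, 5), Rational(-1, 4)) = Rational(4, 5) ≈ 0.80000)
Function('A')(k) = Pow(Add(5, k), 2)
Mul(Add(9, Mul(-1, 19)), Add(Function('A')(a), Mul(-1, 79))) = Mul(Add(9, Mul(-1, 19)), Add(Pow(Add(5, Rational(4, 5)), 2), Mul(-1, 79))) = Mul(Add(9, -19), Add(Pow(Rational(29, 5), 2), -79)) = Mul(-10, Add(Rational(841, 25), -79)) = Mul(-10, Rational(-1134, 25)) = Rational(2268, 5)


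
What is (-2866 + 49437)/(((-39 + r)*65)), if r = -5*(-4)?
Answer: -46571/1235 ≈ -37.709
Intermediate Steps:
r = 20
(-2866 + 49437)/(((-39 + r)*65)) = (-2866 + 49437)/(((-39 + 20)*65)) = 46571/((-19*65)) = 46571/(-1235) = 46571*(-1/1235) = -46571/1235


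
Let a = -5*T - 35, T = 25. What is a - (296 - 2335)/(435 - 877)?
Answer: -72759/442 ≈ -164.61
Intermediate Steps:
a = -160 (a = -5*25 - 35 = -125 - 35 = -160)
a - (296 - 2335)/(435 - 877) = -160 - (296 - 2335)/(435 - 877) = -160 - (-2039)/(-442) = -160 - (-2039)*(-1)/442 = -160 - 1*2039/442 = -160 - 2039/442 = -72759/442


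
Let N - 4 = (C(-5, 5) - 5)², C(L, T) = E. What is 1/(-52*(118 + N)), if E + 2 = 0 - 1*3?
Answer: -1/11544 ≈ -8.6625e-5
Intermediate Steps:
E = -5 (E = -2 + (0 - 1*3) = -2 + (0 - 3) = -2 - 3 = -5)
C(L, T) = -5
N = 104 (N = 4 + (-5 - 5)² = 4 + (-10)² = 4 + 100 = 104)
1/(-52*(118 + N)) = 1/(-52*(118 + 104)) = 1/(-52*222) = 1/(-11544) = -1/11544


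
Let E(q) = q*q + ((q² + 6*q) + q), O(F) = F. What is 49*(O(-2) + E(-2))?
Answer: -392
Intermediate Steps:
E(q) = 2*q² + 7*q (E(q) = q² + (q² + 7*q) = 2*q² + 7*q)
49*(O(-2) + E(-2)) = 49*(-2 - 2*(7 + 2*(-2))) = 49*(-2 - 2*(7 - 4)) = 49*(-2 - 2*3) = 49*(-2 - 6) = 49*(-8) = -392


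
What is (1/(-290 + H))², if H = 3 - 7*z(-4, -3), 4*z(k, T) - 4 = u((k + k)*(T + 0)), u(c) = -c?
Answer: 1/63504 ≈ 1.5747e-5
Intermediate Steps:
z(k, T) = 1 - T*k/2 (z(k, T) = 1 + (-(k + k)*(T + 0))/4 = 1 + (-2*k*T)/4 = 1 + (-2*T*k)/4 = 1 - T*k/2)
H = 38 (H = 3 - 7*(1 - ½*(-3)*(-4)) = 3 - 7*(1 - 6) = 3 - 7*(-5) = 3 + 35 = 38)
(1/(-290 + H))² = (1/(-290 + 38))² = (1/(-252))² = (-1/252)² = 1/63504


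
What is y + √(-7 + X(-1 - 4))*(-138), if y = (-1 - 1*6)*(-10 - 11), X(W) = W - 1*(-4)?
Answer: 147 - 276*I*√2 ≈ 147.0 - 390.32*I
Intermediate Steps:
X(W) = 4 + W (X(W) = W + 4 = 4 + W)
y = 147 (y = (-1 - 6)*(-21) = -7*(-21) = 147)
y + √(-7 + X(-1 - 4))*(-138) = 147 + √(-7 + (4 + (-1 - 4)))*(-138) = 147 + √(-7 + (4 - 5))*(-138) = 147 + √(-7 - 1)*(-138) = 147 + √(-8)*(-138) = 147 + (2*I*√2)*(-138) = 147 - 276*I*√2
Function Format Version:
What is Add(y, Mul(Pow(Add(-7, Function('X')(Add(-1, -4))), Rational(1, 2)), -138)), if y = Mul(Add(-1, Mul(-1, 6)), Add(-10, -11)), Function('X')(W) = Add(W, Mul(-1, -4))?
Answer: Add(147, Mul(-276, I, Pow(2, Rational(1, 2)))) ≈ Add(147.00, Mul(-390.32, I))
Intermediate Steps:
Function('X')(W) = Add(4, W) (Function('X')(W) = Add(W, 4) = Add(4, W))
y = 147 (y = Mul(Add(-1, -6), -21) = Mul(-7, -21) = 147)
Add(y, Mul(Pow(Add(-7, Function('X')(Add(-1, -4))), Rational(1, 2)), -138)) = Add(147, Mul(Pow(Add(-7, Add(4, Add(-1, -4))), Rational(1, 2)), -138)) = Add(147, Mul(Pow(Add(-7, Add(4, -5)), Rational(1, 2)), -138)) = Add(147, Mul(Pow(Add(-7, -1), Rational(1, 2)), -138)) = Add(147, Mul(Pow(-8, Rational(1, 2)), -138)) = Add(147, Mul(Mul(2, I, Pow(2, Rational(1, 2))), -138)) = Add(147, Mul(-276, I, Pow(2, Rational(1, 2))))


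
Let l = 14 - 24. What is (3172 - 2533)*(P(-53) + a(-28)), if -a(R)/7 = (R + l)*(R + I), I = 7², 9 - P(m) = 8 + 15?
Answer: 3560508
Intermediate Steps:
P(m) = -14 (P(m) = 9 - (8 + 15) = 9 - 1*23 = 9 - 23 = -14)
l = -10
I = 49
a(R) = -7*(-10 + R)*(49 + R) (a(R) = -7*(R - 10)*(R + 49) = -7*(-10 + R)*(49 + R))
(3172 - 2533)*(P(-53) + a(-28)) = (3172 - 2533)*(-14 + (3430 - 273*(-28) - 7*(-28)²)) = 639*(-14 + (3430 + 7644 - 7*784)) = 639*(-14 + (3430 + 7644 - 5488)) = 639*(-14 + 5586) = 639*5572 = 3560508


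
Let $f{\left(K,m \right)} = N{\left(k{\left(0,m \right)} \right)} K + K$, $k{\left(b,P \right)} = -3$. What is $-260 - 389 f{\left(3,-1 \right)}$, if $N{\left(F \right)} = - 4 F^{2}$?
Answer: $40585$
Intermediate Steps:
$f{\left(K,m \right)} = - 35 K$ ($f{\left(K,m \right)} = - 4 \left(-3\right)^{2} K + K = \left(-4\right) 9 K + K = - 36 K + K = - 35 K$)
$-260 - 389 f{\left(3,-1 \right)} = -260 - 389 \left(\left(-35\right) 3\right) = -260 - -40845 = -260 + 40845 = 40585$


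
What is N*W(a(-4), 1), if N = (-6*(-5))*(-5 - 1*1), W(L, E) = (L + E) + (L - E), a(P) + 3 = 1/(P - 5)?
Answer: 1120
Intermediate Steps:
a(P) = -3 + 1/(-5 + P) (a(P) = -3 + 1/(P - 5) = -3 + 1/(-5 + P))
W(L, E) = 2*L (W(L, E) = (E + L) + (L - E) = 2*L)
N = -180 (N = 30*(-5 - 1) = 30*(-6) = -180)
N*W(a(-4), 1) = -360*(16 - 3*(-4))/(-5 - 4) = -360*(16 + 12)/(-9) = -360*(-1/9*28) = -360*(-28)/9 = -180*(-56/9) = 1120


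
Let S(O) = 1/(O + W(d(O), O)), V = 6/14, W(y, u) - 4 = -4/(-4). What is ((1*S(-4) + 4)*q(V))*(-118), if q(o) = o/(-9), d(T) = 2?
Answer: 590/21 ≈ 28.095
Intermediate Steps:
W(y, u) = 5 (W(y, u) = 4 - 4/(-4) = 4 - 4*(-¼) = 4 + 1 = 5)
V = 3/7 (V = 6*(1/14) = 3/7 ≈ 0.42857)
q(o) = -o/9 (q(o) = o*(-⅑) = -o/9)
S(O) = 1/(5 + O) (S(O) = 1/(O + 5) = 1/(5 + O))
((1*S(-4) + 4)*q(V))*(-118) = ((1/(5 - 4) + 4)*(-⅑*3/7))*(-118) = ((1/1 + 4)*(-1/21))*(-118) = ((1*1 + 4)*(-1/21))*(-118) = ((1 + 4)*(-1/21))*(-118) = (5*(-1/21))*(-118) = -5/21*(-118) = 590/21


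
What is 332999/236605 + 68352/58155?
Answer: 2369198787/917317585 ≈ 2.5827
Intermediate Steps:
332999/236605 + 68352/58155 = 332999*(1/236605) + 68352*(1/58155) = 332999/236605 + 22784/19385 = 2369198787/917317585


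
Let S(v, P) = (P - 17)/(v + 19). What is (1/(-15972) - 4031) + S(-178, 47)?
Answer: -3412465769/846516 ≈ -4031.2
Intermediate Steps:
S(v, P) = (-17 + P)/(19 + v)
(1/(-15972) - 4031) + S(-178, 47) = (1/(-15972) - 4031) + (-17 + 47)/(19 - 178) = (-1/15972 - 4031) + 30/(-159) = -64383133/15972 - 1/159*30 = -64383133/15972 - 10/53 = -3412465769/846516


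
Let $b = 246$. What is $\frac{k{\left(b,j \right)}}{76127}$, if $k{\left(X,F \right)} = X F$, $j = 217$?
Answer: $\frac{53382}{76127} \approx 0.70122$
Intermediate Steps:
$k{\left(X,F \right)} = F X$
$\frac{k{\left(b,j \right)}}{76127} = \frac{217 \cdot 246}{76127} = 53382 \cdot \frac{1}{76127} = \frac{53382}{76127}$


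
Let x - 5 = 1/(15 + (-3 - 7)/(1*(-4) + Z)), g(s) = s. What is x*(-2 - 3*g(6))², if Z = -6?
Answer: 2025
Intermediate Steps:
x = 81/16 (x = 5 + 1/(15 + (-3 - 7)/(1*(-4) - 6)) = 5 + 1/(15 - 10/(-4 - 6)) = 5 + 1/(15 - 10/(-10)) = 5 + 1/(15 - 10*(-⅒)) = 5 + 1/(15 + 1) = 5 + 1/16 = 81/16 ≈ 5.0625)
x*(-2 - 3*g(6))² = 81*(-2 - 3*6)²/16 = 81*(-2 - 18)²/16 = (81/16)*(-20)² = (81/16)*400 = 2025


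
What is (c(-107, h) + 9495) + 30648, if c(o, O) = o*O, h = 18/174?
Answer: 1163826/29 ≈ 40132.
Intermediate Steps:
h = 3/29 (h = 18*(1/174) = 3/29 ≈ 0.10345)
c(o, O) = O*o
(c(-107, h) + 9495) + 30648 = ((3/29)*(-107) + 9495) + 30648 = (-321/29 + 9495) + 30648 = 275034/29 + 30648 = 1163826/29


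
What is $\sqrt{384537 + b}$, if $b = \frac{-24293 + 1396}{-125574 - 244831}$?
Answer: $\frac{\sqrt{1076702705994790}}{52915} \approx 620.11$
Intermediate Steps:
$b = \frac{3271}{52915}$ ($b = - \frac{22897}{-370405} = \left(-22897\right) \left(- \frac{1}{370405}\right) = \frac{3271}{52915} \approx 0.061816$)
$\sqrt{384537 + b} = \sqrt{384537 + \frac{3271}{52915}} = \sqrt{\frac{20347778626}{52915}} = \frac{\sqrt{1076702705994790}}{52915}$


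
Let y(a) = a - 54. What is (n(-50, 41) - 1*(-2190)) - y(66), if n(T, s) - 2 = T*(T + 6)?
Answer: 4380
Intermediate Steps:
n(T, s) = 2 + T*(6 + T) (n(T, s) = 2 + T*(T + 6) = 2 + T*(6 + T))
y(a) = -54 + a
(n(-50, 41) - 1*(-2190)) - y(66) = ((2 + (-50)² + 6*(-50)) - 1*(-2190)) - (-54 + 66) = ((2 + 2500 - 300) + 2190) - 1*12 = (2202 + 2190) - 12 = 4392 - 12 = 4380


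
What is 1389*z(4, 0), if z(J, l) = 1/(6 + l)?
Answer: 463/2 ≈ 231.50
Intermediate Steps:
1389*z(4, 0) = 1389/(6 + 0) = 1389/6 = 1389*(⅙) = 463/2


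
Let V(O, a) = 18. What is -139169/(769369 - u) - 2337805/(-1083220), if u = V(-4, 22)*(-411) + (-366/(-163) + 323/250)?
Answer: 13571142529427661/6857456601365044 ≈ 1.9790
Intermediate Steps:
u = -301324351/40750 (u = 18*(-411) + (-366/(-163) + 323/250) = -7398 + (-366*(-1/163) + 323*(1/250)) = -7398 + (366/163 + 323/250) = -7398 + 144149/40750 = -301324351/40750 ≈ -7394.5)
-139169/(769369 - u) - 2337805/(-1083220) = -139169/(769369 - 1*(-301324351/40750)) - 2337805/(-1083220) = -139169/(769369 + 301324351/40750) - 2337805*(-1/1083220) = -139169/31653111101/40750 + 467561/216644 = -139169*40750/31653111101 + 467561/216644 = -5671136750/31653111101 + 467561/216644 = 13571142529427661/6857456601365044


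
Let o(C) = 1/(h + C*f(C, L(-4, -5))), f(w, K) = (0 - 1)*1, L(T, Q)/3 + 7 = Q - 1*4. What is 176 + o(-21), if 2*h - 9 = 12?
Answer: 11090/63 ≈ 176.03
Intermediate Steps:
L(T, Q) = -33 + 3*Q (L(T, Q) = -21 + 3*(Q - 1*4) = -21 + 3*(Q - 4) = -21 + 3*(-4 + Q) = -21 + (-12 + 3*Q) = -33 + 3*Q)
h = 21/2 (h = 9/2 + (½)*12 = 9/2 + 6 = 21/2 ≈ 10.500)
f(w, K) = -1 (f(w, K) = -1*1 = -1)
o(C) = 1/(21/2 - C) (o(C) = 1/(21/2 + C*(-1)) = 1/(21/2 - C))
176 + o(-21) = 176 + 2/(21 - 2*(-21)) = 176 + 2/(21 + 42) = 176 + 2/63 = 11090/63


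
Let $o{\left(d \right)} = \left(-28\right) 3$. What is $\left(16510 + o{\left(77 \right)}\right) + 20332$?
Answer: $36758$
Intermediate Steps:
$o{\left(d \right)} = -84$
$\left(16510 + o{\left(77 \right)}\right) + 20332 = \left(16510 - 84\right) + 20332 = 16426 + 20332 = 36758$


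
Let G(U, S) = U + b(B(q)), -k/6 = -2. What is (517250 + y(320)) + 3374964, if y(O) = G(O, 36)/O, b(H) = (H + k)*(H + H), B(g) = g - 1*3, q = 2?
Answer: 622754389/160 ≈ 3.8922e+6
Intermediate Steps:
k = 12 (k = -6*(-2) = 12)
B(g) = -3 + g (B(g) = g - 3 = -3 + g)
b(H) = 2*H*(12 + H) (b(H) = (H + 12)*(H + H) = (12 + H)*(2*H) = 2*H*(12 + H))
G(U, S) = -22 + U (G(U, S) = U + 2*(-3 + 2)*(12 + (-3 + 2)) = U + 2*(-1)*(12 - 1) = U + 2*(-1)*11 = U - 22 = -22 + U)
y(O) = (-22 + O)/O
(517250 + y(320)) + 3374964 = (517250 + (-22 + 320)/320) + 3374964 = (517250 + (1/320)*298) + 3374964 = (517250 + 149/160) + 3374964 = 82760149/160 + 3374964 = 622754389/160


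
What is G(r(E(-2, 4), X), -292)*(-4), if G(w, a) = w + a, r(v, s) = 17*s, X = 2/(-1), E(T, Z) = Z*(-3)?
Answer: 1304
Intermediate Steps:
E(T, Z) = -3*Z
X = -2 (X = 2*(-1) = -2)
G(w, a) = a + w
G(r(E(-2, 4), X), -292)*(-4) = (-292 + 17*(-2))*(-4) = (-292 - 34)*(-4) = -326*(-4) = 1304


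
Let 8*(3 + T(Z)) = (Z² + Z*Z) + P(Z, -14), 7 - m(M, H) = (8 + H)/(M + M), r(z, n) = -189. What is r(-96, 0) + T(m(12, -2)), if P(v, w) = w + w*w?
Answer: -10103/64 ≈ -157.86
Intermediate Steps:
P(v, w) = w + w²
m(M, H) = 7 - (8 + H)/(2*M) (m(M, H) = 7 - (8 + H)/(M + M) = 7 - (8 + H)/(2*M))
T(Z) = 79/4 + Z²/4 (T(Z) = -3 + ((Z² + Z*Z) - 14*(1 - 14))/8 = -3 + ((Z² + Z²) - 14*(-13))/8 = -3 + (2*Z² + 182)/8 = -3 + (182 + 2*Z²)/8 = -3 + (91/4 + Z²/4) = 79/4 + Z²/4)
r(-96, 0) + T(m(12, -2)) = -189 + (79/4 + ((½)*(-8 - 1*(-2) + 14*12)/12)²/4) = -189 + (79/4 + ((½)*(1/12)*(-8 + 2 + 168))²/4) = -189 + (79/4 + ((½)*(1/12)*162)²/4) = -189 + (79/4 + (27/4)²/4) = -189 + (79/4 + (¼)*(729/16)) = -189 + (79/4 + 729/64) = -189 + 1993/64 = -10103/64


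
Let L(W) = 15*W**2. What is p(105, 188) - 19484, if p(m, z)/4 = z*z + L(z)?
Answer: 2242532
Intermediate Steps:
p(m, z) = 64*z**2 (p(m, z) = 4*(z*z + 15*z**2) = 4*(z**2 + 15*z**2) = 4*(16*z**2) = 64*z**2)
p(105, 188) - 19484 = 64*188**2 - 19484 = 64*35344 - 19484 = 2262016 - 19484 = 2242532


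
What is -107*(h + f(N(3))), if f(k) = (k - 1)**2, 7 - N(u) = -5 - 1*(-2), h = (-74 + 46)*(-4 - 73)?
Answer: -239359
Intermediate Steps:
h = 2156 (h = -28*(-77) = 2156)
N(u) = 10 (N(u) = 7 - (-5 - 1*(-2)) = 7 - (-5 + 2) = 7 - 1*(-3) = 7 + 3 = 10)
f(k) = (-1 + k)**2
-107*(h + f(N(3))) = -107*(2156 + (-1 + 10)**2) = -107*(2156 + 9**2) = -107*(2156 + 81) = -107*2237 = -239359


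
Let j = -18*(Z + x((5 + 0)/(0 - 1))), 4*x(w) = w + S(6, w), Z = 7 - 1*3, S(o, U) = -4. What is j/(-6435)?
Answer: 7/1430 ≈ 0.0048951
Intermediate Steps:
Z = 4 (Z = 7 - 3 = 4)
x(w) = -1 + w/4 (x(w) = (w - 4)/4 = (-4 + w)/4 = -1 + w/4)
j = -63/2 (j = -18*(4 + (-1 + ((5 + 0)/(0 - 1))/4)) = -18*(4 + (-1 + (5/(-1))/4)) = -18*(4 + (-1 + (5*(-1))/4)) = -18*(4 + (-1 + (1/4)*(-5))) = -18*(4 + (-1 - 5/4)) = -18*(4 - 9/4) = -18*7/4 = -63/2 ≈ -31.500)
j/(-6435) = -63/2/(-6435) = -63/2*(-1/6435) = 7/1430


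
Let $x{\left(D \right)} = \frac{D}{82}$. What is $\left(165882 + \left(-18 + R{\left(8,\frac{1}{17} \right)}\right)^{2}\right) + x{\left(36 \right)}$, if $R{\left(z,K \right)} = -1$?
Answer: $\frac{6815981}{41} \approx 1.6624 \cdot 10^{5}$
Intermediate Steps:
$x{\left(D \right)} = \frac{D}{82}$ ($x{\left(D \right)} = D \frac{1}{82} = \frac{D}{82}$)
$\left(165882 + \left(-18 + R{\left(8,\frac{1}{17} \right)}\right)^{2}\right) + x{\left(36 \right)} = \left(165882 + \left(-18 - 1\right)^{2}\right) + \frac{1}{82} \cdot 36 = \left(165882 + \left(-19\right)^{2}\right) + \frac{18}{41} = \left(165882 + 361\right) + \frac{18}{41} = 166243 + \frac{18}{41} = \frac{6815981}{41}$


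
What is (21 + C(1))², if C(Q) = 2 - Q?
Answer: 484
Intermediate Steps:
(21 + C(1))² = (21 + (2 - 1*1))² = (21 + (2 - 1))² = (21 + 1)² = 22² = 484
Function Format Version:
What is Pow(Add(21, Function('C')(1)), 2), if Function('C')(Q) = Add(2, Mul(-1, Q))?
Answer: 484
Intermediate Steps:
Pow(Add(21, Function('C')(1)), 2) = Pow(Add(21, Add(2, Mul(-1, 1))), 2) = Pow(Add(21, Add(2, -1)), 2) = Pow(Add(21, 1), 2) = Pow(22, 2) = 484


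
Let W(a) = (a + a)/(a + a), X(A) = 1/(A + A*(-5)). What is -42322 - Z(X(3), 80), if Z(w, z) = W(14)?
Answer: -42323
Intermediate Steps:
X(A) = -1/(4*A) (X(A) = 1/(A - 5*A) = 1/(-4*A) = -1/(4*A))
W(a) = 1 (W(a) = (2*a)/((2*a)) = (2*a)*(1/(2*a)) = 1)
Z(w, z) = 1
-42322 - Z(X(3), 80) = -42322 - 1*1 = -42322 - 1 = -42323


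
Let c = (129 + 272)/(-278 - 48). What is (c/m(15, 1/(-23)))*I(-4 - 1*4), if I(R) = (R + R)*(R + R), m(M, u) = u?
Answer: 1180544/163 ≈ 7242.6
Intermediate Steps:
I(R) = 4*R² (I(R) = (2*R)*(2*R) = 4*R²)
c = -401/326 (c = 401/(-326) = 401*(-1/326) = -401/326 ≈ -1.2301)
(c/m(15, 1/(-23)))*I(-4 - 1*4) = (-401/(326*(1/(-23))))*(4*(-4 - 1*4)²) = (-401/(326*(-1/23)))*(4*(-4 - 4)²) = (-401/326*(-23))*(4*(-8)²) = 9223*(4*64)/326 = (9223/326)*256 = 1180544/163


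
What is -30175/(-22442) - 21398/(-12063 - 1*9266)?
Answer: 160545213/68380774 ≈ 2.3478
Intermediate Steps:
-30175/(-22442) - 21398/(-12063 - 1*9266) = -30175*(-1/22442) - 21398/(-12063 - 9266) = 30175/22442 - 21398/(-21329) = 30175/22442 - 21398*(-1/21329) = 30175/22442 + 21398/21329 = 160545213/68380774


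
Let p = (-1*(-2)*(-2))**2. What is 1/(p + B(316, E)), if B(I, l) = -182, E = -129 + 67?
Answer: -1/166 ≈ -0.0060241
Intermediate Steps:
E = -62
p = 16 (p = (2*(-2))**2 = (-4)**2 = 16)
1/(p + B(316, E)) = 1/(16 - 182) = 1/(-166) = -1/166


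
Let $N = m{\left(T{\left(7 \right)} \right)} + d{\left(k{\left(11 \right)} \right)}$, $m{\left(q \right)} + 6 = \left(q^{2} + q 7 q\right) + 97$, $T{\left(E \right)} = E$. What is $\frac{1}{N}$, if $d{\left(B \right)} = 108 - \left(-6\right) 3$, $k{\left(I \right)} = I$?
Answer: $\frac{1}{609} \approx 0.001642$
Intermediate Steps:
$d{\left(B \right)} = 126$ ($d{\left(B \right)} = 108 - -18 = 108 + 18 = 126$)
$m{\left(q \right)} = 91 + 8 q^{2}$ ($m{\left(q \right)} = -6 + \left(\left(q^{2} + q 7 q\right) + 97\right) = -6 + \left(\left(q^{2} + 7 q q\right) + 97\right) = -6 + \left(\left(q^{2} + 7 q^{2}\right) + 97\right) = -6 + \left(8 q^{2} + 97\right) = -6 + \left(97 + 8 q^{2}\right) = 91 + 8 q^{2}$)
$N = 609$ ($N = \left(91 + 8 \cdot 7^{2}\right) + 126 = \left(91 + 8 \cdot 49\right) + 126 = \left(91 + 392\right) + 126 = 483 + 126 = 609$)
$\frac{1}{N} = \frac{1}{609}$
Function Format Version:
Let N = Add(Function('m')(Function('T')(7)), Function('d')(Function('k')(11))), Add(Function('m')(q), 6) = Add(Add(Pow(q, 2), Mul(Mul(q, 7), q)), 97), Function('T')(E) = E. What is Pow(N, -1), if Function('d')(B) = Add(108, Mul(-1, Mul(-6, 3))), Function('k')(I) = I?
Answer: Rational(1, 609) ≈ 0.0016420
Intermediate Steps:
Function('d')(B) = 126 (Function('d')(B) = Add(108, Mul(-1, -18)) = Add(108, 18) = 126)
Function('m')(q) = Add(91, Mul(8, Pow(q, 2))) (Function('m')(q) = Add(-6, Add(Add(Pow(q, 2), Mul(Mul(q, 7), q)), 97)) = Add(-6, Add(Add(Pow(q, 2), Mul(Mul(7, q), q)), 97)) = Add(-6, Add(Add(Pow(q, 2), Mul(7, Pow(q, 2))), 97)) = Add(-6, Add(Mul(8, Pow(q, 2)), 97)) = Add(-6, Add(97, Mul(8, Pow(q, 2)))) = Add(91, Mul(8, Pow(q, 2))))
N = 609 (N = Add(Add(91, Mul(8, Pow(7, 2))), 126) = Add(Add(91, Mul(8, 49)), 126) = Add(Add(91, 392), 126) = Add(483, 126) = 609)
Pow(N, -1) = Pow(609, -1) = Rational(1, 609)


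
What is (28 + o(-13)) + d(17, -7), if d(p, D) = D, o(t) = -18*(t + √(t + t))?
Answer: 255 - 18*I*√26 ≈ 255.0 - 91.782*I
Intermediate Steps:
o(t) = -18*t - 18*√2*√t (o(t) = -18*(t + √(2*t)) = -18*(t + √2*√t) = -18*t - 18*√2*√t)
(28 + o(-13)) + d(17, -7) = (28 + (-18*(-13) - 18*√2*√(-13))) - 7 = (28 + (234 - 18*√2*I*√13)) - 7 = (28 + (234 - 18*I*√26)) - 7 = (262 - 18*I*√26) - 7 = 255 - 18*I*√26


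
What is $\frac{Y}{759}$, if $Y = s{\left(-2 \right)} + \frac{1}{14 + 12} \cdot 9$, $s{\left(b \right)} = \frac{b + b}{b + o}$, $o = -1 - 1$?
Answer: $\frac{35}{19734} \approx 0.0017736$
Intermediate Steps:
$o = -2$
$s{\left(b \right)} = \frac{2 b}{-2 + b}$ ($s{\left(b \right)} = \frac{b + b}{b - 2} = \frac{2 b}{-2 + b}$)
$Y = \frac{35}{26}$ ($Y = 2 \left(-2\right) \frac{1}{-2 - 2} + \frac{1}{14 + 12} \cdot 9 = 2 \left(-2\right) \frac{1}{-4} + \frac{1}{26} \cdot 9 = 2 \left(-2\right) \left(- \frac{1}{4}\right) + \frac{1}{26} \cdot 9 = 1 + \frac{9}{26} = \frac{35}{26} \approx 1.3462$)
$\frac{Y}{759} = \frac{35}{26 \cdot 759} = \frac{35}{26} \cdot \frac{1}{759} = \frac{35}{19734}$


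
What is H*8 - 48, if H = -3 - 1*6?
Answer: -120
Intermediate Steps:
H = -9 (H = -3 - 6 = -9)
H*8 - 48 = -9*8 - 48 = -72 - 48 = -120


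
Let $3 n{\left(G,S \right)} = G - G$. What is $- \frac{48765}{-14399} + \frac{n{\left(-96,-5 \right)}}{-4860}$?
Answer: $\frac{48765}{14399} \approx 3.3867$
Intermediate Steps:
$n{\left(G,S \right)} = 0$ ($n{\left(G,S \right)} = \frac{G - G}{3} = \frac{1}{3} \cdot 0 = 0$)
$- \frac{48765}{-14399} + \frac{n{\left(-96,-5 \right)}}{-4860} = - \frac{48765}{-14399} + \frac{0}{-4860} = \left(-48765\right) \left(- \frac{1}{14399}\right) + 0 \left(- \frac{1}{4860}\right) = \frac{48765}{14399} + 0 = \frac{48765}{14399}$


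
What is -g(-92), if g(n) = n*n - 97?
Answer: -8367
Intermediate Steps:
g(n) = -97 + n² (g(n) = n² - 97 = -97 + n²)
-g(-92) = -(-97 + (-92)²) = -(-97 + 8464) = -1*8367 = -8367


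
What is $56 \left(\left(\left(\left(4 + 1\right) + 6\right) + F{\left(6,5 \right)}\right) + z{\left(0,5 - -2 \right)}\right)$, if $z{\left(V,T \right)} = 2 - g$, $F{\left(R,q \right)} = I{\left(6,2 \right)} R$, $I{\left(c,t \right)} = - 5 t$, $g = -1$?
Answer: $-2576$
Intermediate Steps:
$F{\left(R,q \right)} = - 10 R$ ($F{\left(R,q \right)} = \left(-5\right) 2 R = - 10 R$)
$z{\left(V,T \right)} = 3$ ($z{\left(V,T \right)} = 2 - -1 = 2 + 1 = 3$)
$56 \left(\left(\left(\left(4 + 1\right) + 6\right) + F{\left(6,5 \right)}\right) + z{\left(0,5 - -2 \right)}\right) = 56 \left(\left(\left(\left(4 + 1\right) + 6\right) - 60\right) + 3\right) = 56 \left(\left(\left(5 + 6\right) - 60\right) + 3\right) = 56 \left(\left(11 - 60\right) + 3\right) = 56 \left(-49 + 3\right) = 56 \left(-46\right) = -2576$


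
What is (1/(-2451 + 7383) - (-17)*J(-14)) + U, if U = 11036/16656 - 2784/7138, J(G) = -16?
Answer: -414927552554/1527000219 ≈ -271.73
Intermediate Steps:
U = 4050583/14861316 (U = 11036*(1/16656) - 2784*1/7138 = 2759/4164 - 1392/3569 = 4050583/14861316 ≈ 0.27256)
(1/(-2451 + 7383) - (-17)*J(-14)) + U = (1/(-2451 + 7383) - (-17)*(-16)) + 4050583/14861316 = (1/4932 - 1*272) + 4050583/14861316 = (1/4932 - 272) + 4050583/14861316 = -1341503/4932 + 4050583/14861316 = -414927552554/1527000219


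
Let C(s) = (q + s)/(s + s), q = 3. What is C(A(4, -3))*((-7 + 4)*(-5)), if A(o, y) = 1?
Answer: 30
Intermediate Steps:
C(s) = (3 + s)/(2*s) (C(s) = (3 + s)/(s + s) = (3 + s)/((2*s)) = (3 + s)*(1/(2*s)) = (3 + s)/(2*s))
C(A(4, -3))*((-7 + 4)*(-5)) = ((½)*(3 + 1)/1)*((-7 + 4)*(-5)) = ((½)*1*4)*(-3*(-5)) = 2*15 = 30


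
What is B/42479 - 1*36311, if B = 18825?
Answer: -1542436144/42479 ≈ -36311.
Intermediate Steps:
B/42479 - 1*36311 = 18825/42479 - 1*36311 = 18825*(1/42479) - 36311 = 18825/42479 - 36311 = -1542436144/42479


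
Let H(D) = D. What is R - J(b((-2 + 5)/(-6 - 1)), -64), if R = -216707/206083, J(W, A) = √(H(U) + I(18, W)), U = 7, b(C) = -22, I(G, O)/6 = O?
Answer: -216707/206083 - 5*I*√5 ≈ -1.0516 - 11.18*I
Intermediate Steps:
I(G, O) = 6*O
J(W, A) = √(7 + 6*W)
R = -216707/206083 (R = -216707*1/206083 = -216707/206083 ≈ -1.0516)
R - J(b((-2 + 5)/(-6 - 1)), -64) = -216707/206083 - √(7 + 6*(-22)) = -216707/206083 - √(7 - 132) = -216707/206083 - √(-125) = -216707/206083 - 5*I*√5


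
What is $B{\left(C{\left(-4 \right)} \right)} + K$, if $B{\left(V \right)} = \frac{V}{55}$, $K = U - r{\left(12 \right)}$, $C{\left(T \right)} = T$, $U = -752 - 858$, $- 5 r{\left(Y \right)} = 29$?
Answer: $- \frac{17647}{11} \approx -1604.3$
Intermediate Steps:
$r{\left(Y \right)} = - \frac{29}{5}$ ($r{\left(Y \right)} = \left(- \frac{1}{5}\right) 29 = - \frac{29}{5}$)
$U = -1610$
$K = - \frac{8021}{5}$ ($K = -1610 - - \frac{29}{5} = -1610 + \frac{29}{5} = - \frac{8021}{5} \approx -1604.2$)
$B{\left(V \right)} = \frac{V}{55}$ ($B{\left(V \right)} = V \frac{1}{55} = \frac{V}{55}$)
$B{\left(C{\left(-4 \right)} \right)} + K = \frac{1}{55} \left(-4\right) - \frac{8021}{5} = - \frac{4}{55} - \frac{8021}{5} = - \frac{17647}{11}$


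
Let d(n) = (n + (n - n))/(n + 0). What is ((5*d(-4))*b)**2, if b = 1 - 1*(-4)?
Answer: 625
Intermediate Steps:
b = 5 (b = 1 + 4 = 5)
d(n) = 1 (d(n) = (n + 0)/n = n/n = 1)
((5*d(-4))*b)**2 = ((5*1)*5)**2 = (5*5)**2 = 25**2 = 625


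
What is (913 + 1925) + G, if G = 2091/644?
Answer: 1829763/644 ≈ 2841.2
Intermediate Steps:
G = 2091/644 (G = 2091*(1/644) = 2091/644 ≈ 3.2469)
(913 + 1925) + G = (913 + 1925) + 2091/644 = 2838 + 2091/644 = 1829763/644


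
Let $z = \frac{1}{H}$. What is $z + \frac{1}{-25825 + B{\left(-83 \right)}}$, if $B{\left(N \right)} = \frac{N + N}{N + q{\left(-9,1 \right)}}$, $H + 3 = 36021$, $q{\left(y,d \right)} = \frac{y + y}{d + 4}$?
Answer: $- \frac{4414399}{402731485110} \approx -1.0961 \cdot 10^{-5}$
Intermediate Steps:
$q{\left(y,d \right)} = \frac{2 y}{4 + d}$
$H = 36018$ ($H = -3 + 36021 = 36018$)
$B{\left(N \right)} = \frac{2 N}{- \frac{18}{5} + N}$ ($B{\left(N \right)} = \frac{N + N}{N + 2 \left(-9\right) \frac{1}{4 + 1}} = \frac{2 N}{N + 2 \left(-9\right) \frac{1}{5}} = \frac{2 N}{N - \frac{18}{5}} = \frac{2 N}{- \frac{18}{5} + N}$)
$z = \frac{1}{36018} \approx 2.7764 \cdot 10^{-5}$
$z + \frac{1}{-25825 + B{\left(-83 \right)}} = \frac{1}{36018} + \frac{1}{-25825 + 10 \left(-83\right) \frac{1}{-18 + 5 \left(-83\right)}} = \frac{1}{36018} + \frac{1}{-25825 + 10 \left(-83\right) \frac{1}{-18 - 415}} = \frac{1}{36018} + \frac{1}{-25825 + 10 \left(-83\right) \frac{1}{-433}} = \frac{1}{36018} + \frac{1}{-25825 + 10 \left(-83\right) \left(- \frac{1}{433}\right)} = \frac{1}{36018} + \frac{1}{-25825 + \frac{830}{433}} = \frac{1}{36018} + \frac{1}{- \frac{11181395}{433}} = \frac{1}{36018} - \frac{433}{11181395} = - \frac{4414399}{402731485110}$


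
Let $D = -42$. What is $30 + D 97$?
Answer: $-4044$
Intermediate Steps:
$30 + D 97 = 30 - 4074 = -4044$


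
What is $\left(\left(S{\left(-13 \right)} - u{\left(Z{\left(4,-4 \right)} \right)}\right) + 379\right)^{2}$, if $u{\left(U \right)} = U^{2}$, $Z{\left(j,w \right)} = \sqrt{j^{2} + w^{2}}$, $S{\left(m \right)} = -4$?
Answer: $117649$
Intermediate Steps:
$\left(\left(S{\left(-13 \right)} - u{\left(Z{\left(4,-4 \right)} \right)}\right) + 379\right)^{2} = \left(\left(-4 - \left(\sqrt{4^{2} + \left(-4\right)^{2}}\right)^{2}\right) + 379\right)^{2} = \left(\left(-4 - \left(\sqrt{16 + 16}\right)^{2}\right) + 379\right)^{2} = \left(\left(-4 - \left(\sqrt{32}\right)^{2}\right) + 379\right)^{2} = \left(\left(-4 - \left(4 \sqrt{2}\right)^{2}\right) + 379\right)^{2} = \left(\left(-4 - 32\right) + 379\right)^{2} = \left(-36 + 379\right)^{2} = 343^{2} = 117649$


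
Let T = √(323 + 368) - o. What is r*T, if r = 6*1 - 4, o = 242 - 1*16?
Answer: -452 + 2*√691 ≈ -399.43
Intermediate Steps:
o = 226 (o = 242 - 16 = 226)
r = 2 (r = 6 - 4 = 2)
T = -226 + √691 (T = √(323 + 368) - 1*226 = √691 - 226 = -226 + √691 ≈ -199.71)
r*T = 2*(-226 + √691) = -452 + 2*√691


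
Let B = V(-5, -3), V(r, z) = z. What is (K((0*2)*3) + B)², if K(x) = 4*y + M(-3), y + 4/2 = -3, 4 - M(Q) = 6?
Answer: 625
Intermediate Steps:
M(Q) = -2 (M(Q) = 4 - 1*6 = 4 - 6 = -2)
B = -3
y = -5 (y = -2 - 3 = -5)
K(x) = -22 (K(x) = 4*(-5) - 2 = -20 - 2 = -22)
(K((0*2)*3) + B)² = (-22 - 3)² = (-25)² = 625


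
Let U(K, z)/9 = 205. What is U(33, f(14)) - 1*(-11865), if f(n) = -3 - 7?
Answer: 13710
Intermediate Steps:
f(n) = -10
U(K, z) = 1845 (U(K, z) = 9*205 = 1845)
U(33, f(14)) - 1*(-11865) = 1845 - 1*(-11865) = 1845 + 11865 = 13710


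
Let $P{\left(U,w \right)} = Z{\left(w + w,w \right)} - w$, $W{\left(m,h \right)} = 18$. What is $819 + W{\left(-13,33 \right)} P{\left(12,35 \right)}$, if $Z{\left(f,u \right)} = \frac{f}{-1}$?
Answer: $-1071$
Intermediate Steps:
$Z{\left(f,u \right)} = - f$ ($Z{\left(f,u \right)} = f \left(-1\right) = - f$)
$P{\left(U,w \right)} = - 3 w$ ($P{\left(U,w \right)} = - (w + w) - w = - 2 w - w = - 3 w$)
$819 + W{\left(-13,33 \right)} P{\left(12,35 \right)} = 819 + 18 \left(\left(-3\right) 35\right) = 819 + 18 \left(-105\right) = 819 - 1890 = -1071$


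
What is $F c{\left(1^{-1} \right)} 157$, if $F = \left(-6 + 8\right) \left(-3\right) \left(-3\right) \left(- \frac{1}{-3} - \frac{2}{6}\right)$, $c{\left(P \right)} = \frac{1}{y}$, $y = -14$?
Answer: $0$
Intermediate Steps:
$c{\left(P \right)} = - \frac{1}{14}$ ($c{\left(P \right)} = \frac{1}{-14} = - \frac{1}{14}$)
$F = 0$ ($F = 2 \cdot 9 \left(\left(-1\right) \left(- \frac{1}{3}\right) - \frac{1}{3}\right) = 2 \cdot 9 \left(\frac{1}{3} - \frac{1}{3}\right) = 2 \cdot 9 \cdot 0 = 2 \cdot 0 = 0$)
$F c{\left(1^{-1} \right)} 157 = 0 \left(- \frac{1}{14}\right) 157 = 0 \cdot 157 = 0$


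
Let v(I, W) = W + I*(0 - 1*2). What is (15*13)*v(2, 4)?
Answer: 0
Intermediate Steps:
v(I, W) = W - 2*I (v(I, W) = W + I*(0 - 2) = W + I*(-2) = W - 2*I)
(15*13)*v(2, 4) = (15*13)*(4 - 2*2) = 195*(4 - 4) = 195*0 = 0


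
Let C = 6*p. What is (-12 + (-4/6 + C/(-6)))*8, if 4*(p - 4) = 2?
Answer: -412/3 ≈ -137.33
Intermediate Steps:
p = 9/2 (p = 4 + (¼)*2 = 4 + ½ = 9/2 ≈ 4.5000)
C = 27 (C = 6*(9/2) = 27)
(-12 + (-4/6 + C/(-6)))*8 = (-12 + (-4/6 + 27/(-6)))*8 = (-12 + (-4*⅙ + 27*(-⅙)))*8 = (-12 + (-⅔ - 9/2))*8 = (-12 - 31/6)*8 = -103/6*8 = -412/3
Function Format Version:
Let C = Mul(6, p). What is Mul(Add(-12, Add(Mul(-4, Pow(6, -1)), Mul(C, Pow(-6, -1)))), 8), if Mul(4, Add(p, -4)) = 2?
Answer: Rational(-412, 3) ≈ -137.33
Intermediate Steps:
p = Rational(9, 2) (p = Add(4, Mul(Rational(1, 4), 2)) = Add(4, Rational(1, 2)) = Rational(9, 2) ≈ 4.5000)
C = 27 (C = Mul(6, Rational(9, 2)) = 27)
Mul(Add(-12, Add(Mul(-4, Pow(6, -1)), Mul(C, Pow(-6, -1)))), 8) = Mul(Add(-12, Add(Mul(-4, Pow(6, -1)), Mul(27, Pow(-6, -1)))), 8) = Mul(Add(-12, Add(Mul(-4, Rational(1, 6)), Mul(27, Rational(-1, 6)))), 8) = Mul(Add(-12, Add(Rational(-2, 3), Rational(-9, 2))), 8) = Mul(Add(-12, Rational(-31, 6)), 8) = Mul(Rational(-103, 6), 8) = Rational(-412, 3)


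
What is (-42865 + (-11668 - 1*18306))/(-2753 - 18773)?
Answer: 72839/21526 ≈ 3.3838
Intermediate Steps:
(-42865 + (-11668 - 1*18306))/(-2753 - 18773) = (-42865 + (-11668 - 18306))/(-21526) = (-42865 - 29974)*(-1/21526) = -72839*(-1/21526) = 72839/21526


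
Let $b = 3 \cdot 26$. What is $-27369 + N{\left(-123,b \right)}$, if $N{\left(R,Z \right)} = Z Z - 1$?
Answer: $-21286$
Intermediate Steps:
$b = 78$
$N{\left(R,Z \right)} = -1 + Z^{2}$ ($N{\left(R,Z \right)} = Z^{2} - 1 = -1 + Z^{2}$)
$-27369 + N{\left(-123,b \right)} = -27369 - \left(1 - 78^{2}\right) = -27369 + \left(-1 + 6084\right) = -27369 + 6083 = -21286$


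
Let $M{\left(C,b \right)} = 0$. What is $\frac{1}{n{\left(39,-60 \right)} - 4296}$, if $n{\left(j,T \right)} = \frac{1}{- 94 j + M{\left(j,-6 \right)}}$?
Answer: $- \frac{3666}{15749137} \approx -0.00023277$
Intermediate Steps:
$n{\left(j,T \right)} = - \frac{1}{94 j}$ ($n{\left(j,T \right)} = \frac{1}{- 94 j + 0} = \frac{1}{\left(-94\right) j} = - \frac{1}{94 j}$)
$\frac{1}{n{\left(39,-60 \right)} - 4296} = \frac{1}{- \frac{1}{94 \cdot 39} - 4296} = \frac{1}{\left(- \frac{1}{94}\right) \frac{1}{39} - 4296} = \frac{1}{- \frac{1}{3666} - 4296} = \frac{1}{- \frac{15749137}{3666}} = - \frac{3666}{15749137}$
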